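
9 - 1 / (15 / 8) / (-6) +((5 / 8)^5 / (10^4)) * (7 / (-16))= 3430939097 / 377487360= 9.09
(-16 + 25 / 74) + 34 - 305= -21213 / 74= -286.66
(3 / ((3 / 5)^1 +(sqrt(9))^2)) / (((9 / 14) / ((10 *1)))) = 4.86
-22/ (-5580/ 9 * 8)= 11/ 2480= 0.00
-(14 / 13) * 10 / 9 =-140 / 117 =-1.20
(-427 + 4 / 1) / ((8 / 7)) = -2961 / 8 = -370.12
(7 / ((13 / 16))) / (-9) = -112 / 117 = -0.96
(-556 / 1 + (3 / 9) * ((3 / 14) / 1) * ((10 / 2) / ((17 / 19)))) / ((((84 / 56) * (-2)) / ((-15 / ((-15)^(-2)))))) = -148762125 / 238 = -625050.95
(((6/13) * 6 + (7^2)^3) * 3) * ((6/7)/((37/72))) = 1982197008/3367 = 588713.10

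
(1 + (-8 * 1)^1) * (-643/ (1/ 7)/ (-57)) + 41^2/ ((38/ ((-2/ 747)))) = -412996/ 747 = -552.87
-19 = -19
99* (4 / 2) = 198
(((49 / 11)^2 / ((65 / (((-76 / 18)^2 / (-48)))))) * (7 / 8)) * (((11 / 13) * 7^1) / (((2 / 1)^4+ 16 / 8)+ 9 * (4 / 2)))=-42471289 / 2602005120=-0.02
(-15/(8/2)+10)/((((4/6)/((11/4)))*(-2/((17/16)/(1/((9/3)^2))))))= -126225/1024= -123.27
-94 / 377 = -0.25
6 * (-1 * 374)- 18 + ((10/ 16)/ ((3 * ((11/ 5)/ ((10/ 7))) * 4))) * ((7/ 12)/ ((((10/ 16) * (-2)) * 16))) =-57328153/ 25344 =-2262.00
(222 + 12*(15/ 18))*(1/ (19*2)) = 116/ 19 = 6.11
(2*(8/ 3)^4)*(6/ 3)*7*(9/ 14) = 8192/ 9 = 910.22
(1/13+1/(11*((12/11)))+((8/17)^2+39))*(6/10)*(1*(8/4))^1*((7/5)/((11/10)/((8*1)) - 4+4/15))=-18.40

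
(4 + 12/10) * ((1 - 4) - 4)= -182/5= -36.40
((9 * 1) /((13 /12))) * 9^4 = 54506.77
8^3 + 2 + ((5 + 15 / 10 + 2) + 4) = 1053 / 2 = 526.50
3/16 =0.19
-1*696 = -696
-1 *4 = -4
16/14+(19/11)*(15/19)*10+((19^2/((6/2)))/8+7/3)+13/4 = 35.40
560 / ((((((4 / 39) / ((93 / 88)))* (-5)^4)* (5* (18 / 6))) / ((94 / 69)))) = 132587 / 158125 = 0.84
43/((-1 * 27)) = -1.59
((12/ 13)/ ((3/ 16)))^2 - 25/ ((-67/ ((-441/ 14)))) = 282689/ 22646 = 12.48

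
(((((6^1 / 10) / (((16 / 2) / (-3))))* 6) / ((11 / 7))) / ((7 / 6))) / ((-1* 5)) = 81 / 550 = 0.15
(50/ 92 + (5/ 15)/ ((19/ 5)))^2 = 2739025/ 6874884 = 0.40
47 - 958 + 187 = -724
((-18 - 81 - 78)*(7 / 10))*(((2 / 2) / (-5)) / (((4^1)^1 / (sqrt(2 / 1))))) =1239*sqrt(2) / 200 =8.76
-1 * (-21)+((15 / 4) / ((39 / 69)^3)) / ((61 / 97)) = 28960413 / 536068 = 54.02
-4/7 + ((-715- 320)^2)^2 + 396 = 8032661007143/7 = 1147523001020.43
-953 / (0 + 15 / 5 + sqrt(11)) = 2859 / 2 - 953 *sqrt(11) / 2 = -150.87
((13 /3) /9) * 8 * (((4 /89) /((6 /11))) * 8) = 18304 /7209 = 2.54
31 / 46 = 0.67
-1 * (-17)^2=-289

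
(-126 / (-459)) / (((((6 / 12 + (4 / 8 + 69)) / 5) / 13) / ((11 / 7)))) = 143 / 357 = 0.40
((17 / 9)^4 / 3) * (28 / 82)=1169294 / 807003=1.45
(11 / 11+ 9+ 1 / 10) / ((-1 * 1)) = -10.10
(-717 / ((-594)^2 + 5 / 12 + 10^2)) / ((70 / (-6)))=25812 / 148233295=0.00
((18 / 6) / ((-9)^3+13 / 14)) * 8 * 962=-323232 / 10193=-31.71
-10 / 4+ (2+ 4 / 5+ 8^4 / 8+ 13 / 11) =56483 / 110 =513.48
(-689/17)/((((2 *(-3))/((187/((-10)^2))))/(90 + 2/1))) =174317/150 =1162.11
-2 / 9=-0.22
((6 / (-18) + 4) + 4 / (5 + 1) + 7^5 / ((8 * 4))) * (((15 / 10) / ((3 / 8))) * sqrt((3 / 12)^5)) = 50837 / 768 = 66.19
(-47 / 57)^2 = 2209 / 3249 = 0.68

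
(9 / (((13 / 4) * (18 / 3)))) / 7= 6 / 91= 0.07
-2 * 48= -96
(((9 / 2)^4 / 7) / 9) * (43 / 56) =31347 / 6272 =5.00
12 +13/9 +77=814/9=90.44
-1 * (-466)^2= -217156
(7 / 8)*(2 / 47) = 7 / 188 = 0.04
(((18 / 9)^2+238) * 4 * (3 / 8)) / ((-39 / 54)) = -6534 / 13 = -502.62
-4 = -4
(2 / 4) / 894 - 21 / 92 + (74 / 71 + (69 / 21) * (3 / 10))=91987429 / 51096570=1.80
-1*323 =-323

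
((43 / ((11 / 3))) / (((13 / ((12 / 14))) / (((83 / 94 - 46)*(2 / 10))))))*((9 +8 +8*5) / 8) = -93552219 / 1881880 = -49.71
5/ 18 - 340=-6115/ 18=-339.72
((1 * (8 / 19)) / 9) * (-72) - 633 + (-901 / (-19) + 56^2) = 48394 / 19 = 2547.05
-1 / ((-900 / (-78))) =-13 / 150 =-0.09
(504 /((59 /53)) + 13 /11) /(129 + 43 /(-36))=10605564 /2986049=3.55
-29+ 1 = -28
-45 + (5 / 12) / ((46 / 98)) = -44.11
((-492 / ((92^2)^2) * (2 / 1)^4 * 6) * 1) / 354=-0.00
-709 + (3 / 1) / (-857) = -709.00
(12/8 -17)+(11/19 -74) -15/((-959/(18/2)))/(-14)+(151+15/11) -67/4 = 261985525/5612068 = 46.68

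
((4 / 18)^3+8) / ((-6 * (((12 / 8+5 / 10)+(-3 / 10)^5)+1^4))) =-292000000 / 655568559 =-0.45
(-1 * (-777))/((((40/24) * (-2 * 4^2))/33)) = -76923/160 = -480.77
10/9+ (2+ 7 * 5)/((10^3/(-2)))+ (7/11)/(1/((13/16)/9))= 72241/66000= 1.09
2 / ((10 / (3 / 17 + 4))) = 71 / 85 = 0.84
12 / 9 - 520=-1556 / 3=-518.67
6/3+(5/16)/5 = 33/16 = 2.06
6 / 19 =0.32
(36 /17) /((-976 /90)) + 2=3743 /2074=1.80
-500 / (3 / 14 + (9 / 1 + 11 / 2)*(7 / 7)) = -3500 / 103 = -33.98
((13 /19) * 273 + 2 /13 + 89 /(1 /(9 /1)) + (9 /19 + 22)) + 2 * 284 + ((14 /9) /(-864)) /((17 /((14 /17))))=219034630001 /138768552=1578.42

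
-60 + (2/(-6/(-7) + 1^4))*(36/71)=-59.45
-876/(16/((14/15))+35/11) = -67452/1565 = -43.10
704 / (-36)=-176 / 9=-19.56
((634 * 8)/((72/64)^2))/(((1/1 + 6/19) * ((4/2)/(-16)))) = -49340416/2025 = -24365.64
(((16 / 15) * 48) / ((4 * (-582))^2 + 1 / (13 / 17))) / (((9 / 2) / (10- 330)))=-425984 / 634091481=-0.00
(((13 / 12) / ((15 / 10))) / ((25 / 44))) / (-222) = -0.01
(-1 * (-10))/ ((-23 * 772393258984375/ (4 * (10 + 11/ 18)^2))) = -0.00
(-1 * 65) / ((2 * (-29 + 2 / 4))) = 65 / 57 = 1.14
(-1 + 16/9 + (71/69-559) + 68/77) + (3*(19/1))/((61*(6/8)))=-539677283/972279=-555.06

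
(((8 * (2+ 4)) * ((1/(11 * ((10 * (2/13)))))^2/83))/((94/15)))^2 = 2313441/22280382444100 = 0.00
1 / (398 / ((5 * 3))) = 15 / 398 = 0.04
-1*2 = -2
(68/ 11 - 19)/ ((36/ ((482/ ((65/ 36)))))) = -67962/ 715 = -95.05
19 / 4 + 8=51 / 4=12.75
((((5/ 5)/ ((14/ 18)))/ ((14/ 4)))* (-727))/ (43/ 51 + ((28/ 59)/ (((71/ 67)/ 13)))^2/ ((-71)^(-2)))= -2323170666/ 1486348919923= -0.00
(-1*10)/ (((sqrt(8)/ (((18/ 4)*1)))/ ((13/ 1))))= -585*sqrt(2)/ 4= -206.83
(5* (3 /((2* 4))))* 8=15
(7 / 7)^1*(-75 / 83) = -75 / 83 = -0.90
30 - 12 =18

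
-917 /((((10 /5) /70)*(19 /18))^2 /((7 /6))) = -424616850 /361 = -1176223.96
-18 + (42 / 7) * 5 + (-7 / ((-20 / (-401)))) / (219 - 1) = 49513 / 4360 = 11.36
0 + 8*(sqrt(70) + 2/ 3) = 16/ 3 + 8*sqrt(70) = 72.27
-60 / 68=-15 / 17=-0.88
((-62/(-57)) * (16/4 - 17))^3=-523606616/185193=-2827.36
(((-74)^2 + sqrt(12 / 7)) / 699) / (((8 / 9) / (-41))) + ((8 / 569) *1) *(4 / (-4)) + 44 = -84149155 / 265154 - 123 *sqrt(21) / 6524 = -317.45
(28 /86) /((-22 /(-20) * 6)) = 70 /1419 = 0.05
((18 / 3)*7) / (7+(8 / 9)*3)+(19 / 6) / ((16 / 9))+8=13109 / 928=14.13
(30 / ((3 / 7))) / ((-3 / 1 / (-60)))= 1400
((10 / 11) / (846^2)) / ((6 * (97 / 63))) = 35 / 254556324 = 0.00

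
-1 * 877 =-877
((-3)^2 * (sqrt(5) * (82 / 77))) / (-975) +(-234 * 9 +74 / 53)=-111544 / 53 - 246 * sqrt(5) / 25025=-2104.63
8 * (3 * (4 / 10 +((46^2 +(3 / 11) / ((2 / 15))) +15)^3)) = 232922569506.18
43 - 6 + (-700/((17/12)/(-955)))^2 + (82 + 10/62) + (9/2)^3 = 15959416047071639/71672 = 222672955227.59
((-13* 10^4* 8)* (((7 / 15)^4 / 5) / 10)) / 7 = -285376 / 2025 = -140.93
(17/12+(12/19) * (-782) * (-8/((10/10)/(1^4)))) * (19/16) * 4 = 901187/48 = 18774.73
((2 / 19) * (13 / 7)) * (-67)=-1742 / 133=-13.10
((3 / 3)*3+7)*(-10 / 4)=-25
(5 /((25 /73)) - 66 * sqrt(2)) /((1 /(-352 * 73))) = -1875808 /5 + 1695936 * sqrt(2) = 2023254.09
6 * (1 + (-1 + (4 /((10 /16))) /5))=192 /25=7.68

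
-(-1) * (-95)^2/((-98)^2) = 9025/9604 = 0.94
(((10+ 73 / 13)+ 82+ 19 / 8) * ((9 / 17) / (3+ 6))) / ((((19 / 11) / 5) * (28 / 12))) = 1715835 / 235144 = 7.30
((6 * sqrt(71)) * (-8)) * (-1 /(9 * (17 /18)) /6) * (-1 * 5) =-80 * sqrt(71) /17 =-39.65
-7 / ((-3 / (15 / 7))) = 5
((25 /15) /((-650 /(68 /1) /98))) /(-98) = 34 /195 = 0.17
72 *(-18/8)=-162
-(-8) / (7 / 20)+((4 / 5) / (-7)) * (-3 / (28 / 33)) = 5699 / 245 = 23.26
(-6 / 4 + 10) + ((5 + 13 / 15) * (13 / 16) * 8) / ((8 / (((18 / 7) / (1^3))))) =1453 / 70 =20.76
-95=-95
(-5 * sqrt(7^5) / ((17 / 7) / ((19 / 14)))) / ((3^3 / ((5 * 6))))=-23275 * sqrt(7) / 153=-402.48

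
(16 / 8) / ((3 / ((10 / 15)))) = 4 / 9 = 0.44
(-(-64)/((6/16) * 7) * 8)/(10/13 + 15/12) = 212992/2205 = 96.60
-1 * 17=-17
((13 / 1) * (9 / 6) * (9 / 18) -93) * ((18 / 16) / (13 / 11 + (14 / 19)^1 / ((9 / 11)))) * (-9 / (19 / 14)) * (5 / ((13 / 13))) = 93461445 / 62672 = 1491.28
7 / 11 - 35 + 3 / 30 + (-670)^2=49375231 / 110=448865.74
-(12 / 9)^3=-64 / 27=-2.37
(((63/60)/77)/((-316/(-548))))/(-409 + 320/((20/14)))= -411/3215300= -0.00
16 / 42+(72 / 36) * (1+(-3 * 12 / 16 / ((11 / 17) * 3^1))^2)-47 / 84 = 4.51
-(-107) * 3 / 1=321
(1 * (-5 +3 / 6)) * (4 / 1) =-18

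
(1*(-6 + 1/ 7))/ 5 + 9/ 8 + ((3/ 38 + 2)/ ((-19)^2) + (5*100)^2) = 480129921893/ 1920520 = 249999.96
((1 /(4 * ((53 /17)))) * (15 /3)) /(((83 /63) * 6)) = 1785 /35192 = 0.05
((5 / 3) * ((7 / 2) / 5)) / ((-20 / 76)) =-133 / 30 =-4.43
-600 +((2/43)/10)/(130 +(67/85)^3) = -2067534812575/3445891559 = -600.00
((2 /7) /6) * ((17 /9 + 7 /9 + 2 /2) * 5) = 55 /63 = 0.87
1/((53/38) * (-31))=-38/1643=-0.02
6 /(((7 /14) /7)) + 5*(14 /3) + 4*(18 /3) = 394 /3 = 131.33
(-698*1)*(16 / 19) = -11168 / 19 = -587.79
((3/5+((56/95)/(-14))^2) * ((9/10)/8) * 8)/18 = 5431/180500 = 0.03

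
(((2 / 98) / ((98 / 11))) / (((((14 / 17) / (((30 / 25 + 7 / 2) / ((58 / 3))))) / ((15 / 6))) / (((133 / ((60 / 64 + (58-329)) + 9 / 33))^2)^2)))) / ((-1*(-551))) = 5422782863714304 / 29925859746061016298127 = 0.00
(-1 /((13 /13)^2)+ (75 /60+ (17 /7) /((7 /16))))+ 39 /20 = 1899 /245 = 7.75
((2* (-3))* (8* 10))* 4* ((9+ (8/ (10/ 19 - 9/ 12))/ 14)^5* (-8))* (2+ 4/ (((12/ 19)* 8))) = 11382341106660268160/ 23863536599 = 476976288.05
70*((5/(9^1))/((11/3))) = 350/33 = 10.61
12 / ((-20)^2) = 3 / 100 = 0.03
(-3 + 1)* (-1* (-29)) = -58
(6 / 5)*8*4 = 192 / 5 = 38.40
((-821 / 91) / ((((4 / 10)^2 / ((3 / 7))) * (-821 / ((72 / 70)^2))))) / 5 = 972 / 156065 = 0.01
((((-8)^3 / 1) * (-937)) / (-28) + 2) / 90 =-190.35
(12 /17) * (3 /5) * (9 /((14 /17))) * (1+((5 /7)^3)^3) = 6853690584 /1412376245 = 4.85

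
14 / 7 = 2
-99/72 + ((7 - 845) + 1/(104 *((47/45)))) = -1025705/1222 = -839.37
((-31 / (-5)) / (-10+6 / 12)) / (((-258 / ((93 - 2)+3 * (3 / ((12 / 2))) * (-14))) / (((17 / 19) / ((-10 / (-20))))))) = 14756 / 46569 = 0.32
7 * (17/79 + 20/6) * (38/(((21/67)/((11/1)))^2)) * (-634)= -11005349167868/14931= -737080514.89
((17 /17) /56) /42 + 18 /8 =5293 /2352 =2.25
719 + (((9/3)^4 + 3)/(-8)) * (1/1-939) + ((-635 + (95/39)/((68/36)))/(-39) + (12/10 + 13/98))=10585.58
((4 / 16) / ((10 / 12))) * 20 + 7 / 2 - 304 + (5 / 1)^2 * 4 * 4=211 / 2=105.50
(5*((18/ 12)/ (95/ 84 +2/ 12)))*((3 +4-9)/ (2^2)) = -315/ 109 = -2.89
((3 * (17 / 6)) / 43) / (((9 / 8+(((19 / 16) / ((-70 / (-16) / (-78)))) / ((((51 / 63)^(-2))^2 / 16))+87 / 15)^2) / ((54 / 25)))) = 44479682608536 / 2032452755687399947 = 0.00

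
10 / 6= 5 / 3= 1.67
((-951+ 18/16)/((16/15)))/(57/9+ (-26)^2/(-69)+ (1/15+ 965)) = -39324825/42464384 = -0.93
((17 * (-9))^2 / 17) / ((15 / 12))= 5508 / 5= 1101.60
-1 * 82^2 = -6724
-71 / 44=-1.61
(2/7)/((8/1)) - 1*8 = -223/28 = -7.96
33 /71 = 0.46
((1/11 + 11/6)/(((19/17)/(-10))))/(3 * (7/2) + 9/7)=-30226/20691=-1.46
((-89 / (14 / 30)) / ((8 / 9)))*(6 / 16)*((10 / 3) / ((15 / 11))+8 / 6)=-68085 / 224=-303.95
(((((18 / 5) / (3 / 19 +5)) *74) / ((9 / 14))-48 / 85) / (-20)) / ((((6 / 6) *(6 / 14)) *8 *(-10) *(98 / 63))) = 35601 / 476000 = 0.07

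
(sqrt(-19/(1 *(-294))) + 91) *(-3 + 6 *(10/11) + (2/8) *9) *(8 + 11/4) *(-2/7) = -115713/88 - 2967 *sqrt(114)/8624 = -1318.59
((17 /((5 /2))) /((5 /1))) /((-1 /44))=-1496 /25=-59.84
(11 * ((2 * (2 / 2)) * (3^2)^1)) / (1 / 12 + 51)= 3.88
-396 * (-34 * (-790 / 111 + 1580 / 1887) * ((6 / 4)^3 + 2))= -16815150 / 37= -454463.51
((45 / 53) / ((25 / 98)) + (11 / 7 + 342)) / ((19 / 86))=55340914 / 35245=1570.18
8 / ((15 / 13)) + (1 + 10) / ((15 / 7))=181 / 15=12.07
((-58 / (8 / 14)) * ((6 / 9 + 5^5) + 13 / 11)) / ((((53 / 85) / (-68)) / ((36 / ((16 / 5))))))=389383344.47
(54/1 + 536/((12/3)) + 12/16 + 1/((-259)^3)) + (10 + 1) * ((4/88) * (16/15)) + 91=292178204783/1042438740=280.28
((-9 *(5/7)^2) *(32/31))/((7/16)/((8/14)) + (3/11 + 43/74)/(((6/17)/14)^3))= -5063731200/56929802949299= -0.00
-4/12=-1/3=-0.33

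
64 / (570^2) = 16 / 81225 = 0.00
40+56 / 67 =2736 / 67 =40.84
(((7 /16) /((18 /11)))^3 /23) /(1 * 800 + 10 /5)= 456533 /440635686912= 0.00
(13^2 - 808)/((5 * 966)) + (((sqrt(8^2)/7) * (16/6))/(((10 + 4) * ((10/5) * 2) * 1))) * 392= 102401/4830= 21.20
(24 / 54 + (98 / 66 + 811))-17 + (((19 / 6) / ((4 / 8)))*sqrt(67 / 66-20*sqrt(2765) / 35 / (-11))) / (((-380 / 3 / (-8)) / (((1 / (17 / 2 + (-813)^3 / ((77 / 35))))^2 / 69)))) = 44*sqrt(216678 + 11088*sqrt(2765)) / 209209611572853975419805 + 78797 / 99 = 795.93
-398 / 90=-199 / 45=-4.42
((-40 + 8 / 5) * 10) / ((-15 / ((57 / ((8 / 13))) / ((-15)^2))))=3952 / 375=10.54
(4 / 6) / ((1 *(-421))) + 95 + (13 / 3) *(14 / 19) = 785433 / 7999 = 98.19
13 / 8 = 1.62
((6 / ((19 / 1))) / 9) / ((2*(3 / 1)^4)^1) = 1 / 4617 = 0.00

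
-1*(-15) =15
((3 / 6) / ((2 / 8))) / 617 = 2 / 617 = 0.00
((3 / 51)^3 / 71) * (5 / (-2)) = -5 / 697646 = -0.00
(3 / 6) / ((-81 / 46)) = -23 / 81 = -0.28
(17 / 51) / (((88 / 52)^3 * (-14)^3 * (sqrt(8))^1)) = -2197 * sqrt(2) / 350617344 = -0.00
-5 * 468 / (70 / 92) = -21528 / 7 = -3075.43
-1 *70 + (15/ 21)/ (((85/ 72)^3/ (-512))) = -251287226/ 859775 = -292.27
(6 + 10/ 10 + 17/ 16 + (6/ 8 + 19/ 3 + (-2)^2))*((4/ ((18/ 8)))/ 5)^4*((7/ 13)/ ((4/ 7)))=46111744/ 159924375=0.29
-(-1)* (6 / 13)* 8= 48 / 13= 3.69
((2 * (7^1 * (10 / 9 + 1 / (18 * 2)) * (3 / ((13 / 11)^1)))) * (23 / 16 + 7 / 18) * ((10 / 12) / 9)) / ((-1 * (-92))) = 4151455 / 55800576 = 0.07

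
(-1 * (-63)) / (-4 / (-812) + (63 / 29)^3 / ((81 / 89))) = 10755549 / 1924042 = 5.59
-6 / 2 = -3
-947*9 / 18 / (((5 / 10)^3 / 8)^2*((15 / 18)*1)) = -11636736 / 5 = -2327347.20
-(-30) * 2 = 60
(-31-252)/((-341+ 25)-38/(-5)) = 0.92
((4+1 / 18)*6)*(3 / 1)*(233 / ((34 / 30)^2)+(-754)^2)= 41514910.30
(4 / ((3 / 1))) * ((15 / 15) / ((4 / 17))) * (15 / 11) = 85 / 11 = 7.73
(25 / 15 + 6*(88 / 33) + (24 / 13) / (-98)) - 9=8.65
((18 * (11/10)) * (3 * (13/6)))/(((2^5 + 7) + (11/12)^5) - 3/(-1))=160123392/53059975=3.02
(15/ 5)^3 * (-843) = -22761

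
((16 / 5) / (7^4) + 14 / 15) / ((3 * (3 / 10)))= 1.04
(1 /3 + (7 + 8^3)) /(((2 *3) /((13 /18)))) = 10127 /162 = 62.51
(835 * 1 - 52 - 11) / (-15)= -772 / 15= -51.47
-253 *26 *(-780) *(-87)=-446383080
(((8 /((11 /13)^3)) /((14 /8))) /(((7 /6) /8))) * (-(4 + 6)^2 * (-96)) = 32396083200 /65219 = 496727.69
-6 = -6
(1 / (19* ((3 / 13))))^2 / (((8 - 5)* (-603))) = -169 / 5877441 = -0.00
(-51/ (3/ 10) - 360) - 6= -536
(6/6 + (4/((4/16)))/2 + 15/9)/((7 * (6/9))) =16/7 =2.29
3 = 3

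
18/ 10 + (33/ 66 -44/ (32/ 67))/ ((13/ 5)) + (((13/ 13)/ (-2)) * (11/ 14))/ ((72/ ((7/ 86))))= -53837059/ 1609920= -33.44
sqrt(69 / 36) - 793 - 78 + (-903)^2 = sqrt(69) / 6 + 814538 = 814539.38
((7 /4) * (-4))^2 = 49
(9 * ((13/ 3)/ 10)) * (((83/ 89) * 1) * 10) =3237/ 89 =36.37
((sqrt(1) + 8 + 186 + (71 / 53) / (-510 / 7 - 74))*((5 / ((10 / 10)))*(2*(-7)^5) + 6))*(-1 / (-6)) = -223186534064 / 40863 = -5461824.49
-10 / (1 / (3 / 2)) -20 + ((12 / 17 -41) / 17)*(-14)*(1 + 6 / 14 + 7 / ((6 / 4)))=145015 / 867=167.26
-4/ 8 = -1/ 2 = -0.50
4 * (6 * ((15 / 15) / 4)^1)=6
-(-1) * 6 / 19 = 6 / 19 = 0.32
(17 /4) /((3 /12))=17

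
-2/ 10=-1/ 5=-0.20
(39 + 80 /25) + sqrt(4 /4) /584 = 123229 /2920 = 42.20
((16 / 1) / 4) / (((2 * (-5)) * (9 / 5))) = -2 / 9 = -0.22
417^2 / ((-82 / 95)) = -16519455 / 82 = -201456.77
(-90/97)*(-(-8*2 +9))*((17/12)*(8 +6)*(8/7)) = -14280/97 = -147.22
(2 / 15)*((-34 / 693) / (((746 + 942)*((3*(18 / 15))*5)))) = -17 / 78960420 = -0.00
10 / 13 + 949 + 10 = 12477 / 13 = 959.77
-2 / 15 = -0.13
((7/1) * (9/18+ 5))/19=77/38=2.03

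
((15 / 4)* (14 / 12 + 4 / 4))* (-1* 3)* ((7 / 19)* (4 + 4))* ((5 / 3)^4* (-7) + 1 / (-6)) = 3892.33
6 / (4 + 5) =2 / 3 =0.67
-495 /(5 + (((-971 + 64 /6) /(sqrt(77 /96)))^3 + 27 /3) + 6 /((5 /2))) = 0.00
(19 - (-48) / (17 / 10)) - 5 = 718 / 17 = 42.24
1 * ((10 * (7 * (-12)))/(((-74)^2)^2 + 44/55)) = -350/12494407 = -0.00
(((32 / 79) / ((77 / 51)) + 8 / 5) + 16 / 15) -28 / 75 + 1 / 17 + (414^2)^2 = 227839681974176917 / 7755825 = 29376588818.62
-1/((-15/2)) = 2/15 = 0.13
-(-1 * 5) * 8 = 40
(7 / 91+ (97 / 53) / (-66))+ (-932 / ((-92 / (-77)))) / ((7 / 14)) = -1631646617 / 1045902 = -1560.04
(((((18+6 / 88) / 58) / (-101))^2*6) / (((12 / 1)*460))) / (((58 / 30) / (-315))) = -597263625 / 354502994937344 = -0.00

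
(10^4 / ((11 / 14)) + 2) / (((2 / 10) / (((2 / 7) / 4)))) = 350055 / 77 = 4546.17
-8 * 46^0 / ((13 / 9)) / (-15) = 24 / 65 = 0.37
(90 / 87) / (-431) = -30 / 12499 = -0.00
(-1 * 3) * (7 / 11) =-21 / 11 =-1.91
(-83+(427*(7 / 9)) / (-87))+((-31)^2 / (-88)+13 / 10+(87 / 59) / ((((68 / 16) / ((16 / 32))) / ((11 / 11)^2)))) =-33264486797 / 345553560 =-96.26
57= 57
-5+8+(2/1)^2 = 7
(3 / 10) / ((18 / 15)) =1 / 4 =0.25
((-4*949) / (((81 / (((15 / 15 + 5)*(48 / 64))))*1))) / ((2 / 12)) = -3796 / 3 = -1265.33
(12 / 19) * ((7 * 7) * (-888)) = -522144 / 19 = -27481.26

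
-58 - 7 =-65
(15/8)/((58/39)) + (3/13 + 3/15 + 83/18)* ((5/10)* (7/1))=5132213/271440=18.91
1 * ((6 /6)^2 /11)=1 /11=0.09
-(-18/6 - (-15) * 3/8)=-21/8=-2.62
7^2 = 49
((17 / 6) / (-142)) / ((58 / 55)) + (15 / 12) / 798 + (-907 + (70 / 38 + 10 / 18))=-4459093007 / 4929246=-904.62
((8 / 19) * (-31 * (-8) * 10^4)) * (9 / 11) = 178560000 / 209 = 854354.07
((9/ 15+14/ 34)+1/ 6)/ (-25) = -601/ 12750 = -0.05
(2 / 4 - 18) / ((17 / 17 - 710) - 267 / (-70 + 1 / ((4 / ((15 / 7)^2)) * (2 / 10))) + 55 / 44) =881650 / 35447117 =0.02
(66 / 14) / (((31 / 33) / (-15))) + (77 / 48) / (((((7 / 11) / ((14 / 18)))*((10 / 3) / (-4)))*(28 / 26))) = -12102541 / 156240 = -77.46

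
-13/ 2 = -6.50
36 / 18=2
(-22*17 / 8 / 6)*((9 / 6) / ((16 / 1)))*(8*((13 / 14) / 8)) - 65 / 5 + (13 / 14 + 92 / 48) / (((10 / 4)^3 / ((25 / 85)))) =-8894227 / 652800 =-13.62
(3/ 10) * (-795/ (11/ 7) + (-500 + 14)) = -32733/ 110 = -297.57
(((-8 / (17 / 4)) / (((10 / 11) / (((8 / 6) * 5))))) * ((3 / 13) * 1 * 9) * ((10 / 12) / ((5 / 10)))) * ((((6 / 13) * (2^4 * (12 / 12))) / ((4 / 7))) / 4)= -443520 / 2873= -154.38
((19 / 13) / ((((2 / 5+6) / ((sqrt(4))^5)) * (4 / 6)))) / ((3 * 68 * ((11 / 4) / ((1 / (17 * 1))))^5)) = 12160 / 50535935125247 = 0.00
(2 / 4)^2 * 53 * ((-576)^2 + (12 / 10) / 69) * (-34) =-17188486021 / 115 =-149465095.83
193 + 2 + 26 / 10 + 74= 1358 / 5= 271.60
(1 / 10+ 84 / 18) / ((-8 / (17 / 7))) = -2431 / 1680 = -1.45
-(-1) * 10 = 10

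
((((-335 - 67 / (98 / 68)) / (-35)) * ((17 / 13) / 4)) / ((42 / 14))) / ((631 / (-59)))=-6249693 / 56272580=-0.11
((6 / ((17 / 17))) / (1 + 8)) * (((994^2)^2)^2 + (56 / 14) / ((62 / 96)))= 59085751645722584071880576 / 93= 635330662857232086794414.80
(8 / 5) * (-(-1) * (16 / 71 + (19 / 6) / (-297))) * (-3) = -108652 / 105435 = -1.03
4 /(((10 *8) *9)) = 1 /180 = 0.01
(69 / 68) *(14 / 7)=69 / 34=2.03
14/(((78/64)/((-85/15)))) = -7616/117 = -65.09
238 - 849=-611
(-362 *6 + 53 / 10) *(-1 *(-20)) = -43334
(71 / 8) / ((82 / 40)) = 4.33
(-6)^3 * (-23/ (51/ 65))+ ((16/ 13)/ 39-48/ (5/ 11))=268317928/ 43095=6226.20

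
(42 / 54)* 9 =7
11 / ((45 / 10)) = 22 / 9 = 2.44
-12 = -12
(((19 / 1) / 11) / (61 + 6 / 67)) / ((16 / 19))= 24187 / 720368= 0.03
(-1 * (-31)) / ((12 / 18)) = 93 / 2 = 46.50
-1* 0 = 0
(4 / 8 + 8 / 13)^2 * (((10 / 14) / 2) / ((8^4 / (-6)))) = -0.00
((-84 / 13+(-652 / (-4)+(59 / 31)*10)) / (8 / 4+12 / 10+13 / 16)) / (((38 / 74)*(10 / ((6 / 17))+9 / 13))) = 52358700 / 17835509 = 2.94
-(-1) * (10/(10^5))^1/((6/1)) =1/60000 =0.00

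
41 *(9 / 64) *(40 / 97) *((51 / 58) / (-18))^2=59245 / 10441856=0.01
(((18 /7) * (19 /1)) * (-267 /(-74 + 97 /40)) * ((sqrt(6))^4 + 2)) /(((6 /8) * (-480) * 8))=-96387 /40082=-2.40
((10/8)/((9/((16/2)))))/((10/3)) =0.33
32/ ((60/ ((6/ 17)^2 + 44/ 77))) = 11264/ 30345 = 0.37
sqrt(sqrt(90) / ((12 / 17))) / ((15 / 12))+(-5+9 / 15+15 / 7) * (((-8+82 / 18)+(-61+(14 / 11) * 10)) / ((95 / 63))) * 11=2 * 10^(1 / 4) * sqrt(17) / 5+80896 / 95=854.47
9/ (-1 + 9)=9/ 8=1.12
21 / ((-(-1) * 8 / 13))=273 / 8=34.12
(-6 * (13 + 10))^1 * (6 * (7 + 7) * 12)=-139104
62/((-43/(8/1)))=-496/43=-11.53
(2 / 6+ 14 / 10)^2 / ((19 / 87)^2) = 568516 / 9025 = 62.99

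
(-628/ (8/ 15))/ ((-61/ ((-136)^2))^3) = 7450653490544640/ 226981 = 32825009540.64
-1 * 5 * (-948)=4740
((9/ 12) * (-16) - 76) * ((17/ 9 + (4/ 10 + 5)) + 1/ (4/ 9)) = -37774/ 45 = -839.42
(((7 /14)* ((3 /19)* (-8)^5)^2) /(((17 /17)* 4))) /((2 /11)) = 6643777536 /361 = 18403815.89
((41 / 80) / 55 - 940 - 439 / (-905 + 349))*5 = -574415401 / 122320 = -4696.01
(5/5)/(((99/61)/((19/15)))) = 1159/1485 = 0.78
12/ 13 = 0.92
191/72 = 2.65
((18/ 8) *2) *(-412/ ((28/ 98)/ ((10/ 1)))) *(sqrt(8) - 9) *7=4088070 - 908460 *sqrt(2)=2803313.55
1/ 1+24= 25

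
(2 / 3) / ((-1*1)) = -2 / 3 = -0.67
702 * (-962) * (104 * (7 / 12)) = -40969656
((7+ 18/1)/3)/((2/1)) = 25/6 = 4.17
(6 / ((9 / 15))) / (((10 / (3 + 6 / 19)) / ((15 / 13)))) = 3.83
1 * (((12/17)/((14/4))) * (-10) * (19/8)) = -570/119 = -4.79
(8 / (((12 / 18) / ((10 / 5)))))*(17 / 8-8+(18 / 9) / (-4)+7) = 15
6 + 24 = 30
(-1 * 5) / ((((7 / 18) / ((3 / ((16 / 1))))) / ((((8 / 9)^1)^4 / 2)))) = -1280 / 1701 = -0.75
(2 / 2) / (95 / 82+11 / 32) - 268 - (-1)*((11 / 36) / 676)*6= -712383205 / 2664792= -267.33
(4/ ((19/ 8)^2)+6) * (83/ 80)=100513/ 14440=6.96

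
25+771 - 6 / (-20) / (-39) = 103479 / 130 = 795.99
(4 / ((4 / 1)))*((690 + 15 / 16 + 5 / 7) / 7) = 77465 / 784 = 98.81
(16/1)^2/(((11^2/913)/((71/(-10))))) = -754304/55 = -13714.62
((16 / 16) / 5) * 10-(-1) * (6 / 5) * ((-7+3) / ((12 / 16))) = -22 / 5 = -4.40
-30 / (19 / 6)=-9.47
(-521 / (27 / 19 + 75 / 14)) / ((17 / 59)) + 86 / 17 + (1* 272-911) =-27607505 / 30651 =-900.70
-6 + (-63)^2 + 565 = 4528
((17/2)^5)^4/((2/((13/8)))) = 52835008286418442791220813/16777216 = 3149211900616791414.69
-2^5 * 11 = -352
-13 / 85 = -0.15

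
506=506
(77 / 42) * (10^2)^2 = 55000 / 3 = 18333.33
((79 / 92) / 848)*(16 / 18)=79 / 87768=0.00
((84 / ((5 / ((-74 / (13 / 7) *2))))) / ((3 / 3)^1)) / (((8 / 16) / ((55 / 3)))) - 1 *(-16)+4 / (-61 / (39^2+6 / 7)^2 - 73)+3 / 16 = -42281908185592071 / 861589127984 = -49074.33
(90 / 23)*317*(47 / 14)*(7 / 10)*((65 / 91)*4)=1340910 / 161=8328.63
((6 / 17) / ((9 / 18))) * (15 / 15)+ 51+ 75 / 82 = 73353 / 1394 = 52.62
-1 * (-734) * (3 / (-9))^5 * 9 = -27.19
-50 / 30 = -5 / 3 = -1.67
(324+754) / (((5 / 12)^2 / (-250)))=-1552320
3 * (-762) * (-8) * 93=1700784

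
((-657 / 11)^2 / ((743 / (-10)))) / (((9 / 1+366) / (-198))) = 5179788 / 204325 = 25.35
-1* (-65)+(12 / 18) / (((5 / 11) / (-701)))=-14447 / 15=-963.13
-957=-957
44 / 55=4 / 5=0.80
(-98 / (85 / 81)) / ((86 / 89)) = -353241 / 3655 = -96.65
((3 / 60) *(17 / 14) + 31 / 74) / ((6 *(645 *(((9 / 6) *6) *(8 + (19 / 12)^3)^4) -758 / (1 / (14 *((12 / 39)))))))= 444408441864192 / 662359556037850463173045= 0.00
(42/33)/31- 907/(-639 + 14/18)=2863999/1958704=1.46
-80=-80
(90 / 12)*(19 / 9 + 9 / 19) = 1105 / 57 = 19.39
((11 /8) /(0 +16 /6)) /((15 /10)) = 11 /32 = 0.34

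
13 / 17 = 0.76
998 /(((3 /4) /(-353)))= -1409176 /3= -469725.33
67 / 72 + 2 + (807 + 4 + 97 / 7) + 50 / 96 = 834935 / 1008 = 828.31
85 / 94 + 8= 837 / 94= 8.90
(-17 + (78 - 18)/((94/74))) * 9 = 272.11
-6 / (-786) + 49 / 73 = 0.68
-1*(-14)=14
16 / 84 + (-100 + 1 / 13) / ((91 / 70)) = -272114 / 3549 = -76.67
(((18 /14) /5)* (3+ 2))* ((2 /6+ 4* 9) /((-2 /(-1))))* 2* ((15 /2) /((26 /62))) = 835.47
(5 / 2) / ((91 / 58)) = 145 / 91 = 1.59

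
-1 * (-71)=71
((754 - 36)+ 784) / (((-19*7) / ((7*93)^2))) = -90935586 / 19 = -4786083.47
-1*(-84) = 84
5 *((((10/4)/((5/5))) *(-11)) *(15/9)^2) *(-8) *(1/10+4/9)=134750/81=1663.58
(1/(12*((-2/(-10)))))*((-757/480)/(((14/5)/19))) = -71915/16128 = -4.46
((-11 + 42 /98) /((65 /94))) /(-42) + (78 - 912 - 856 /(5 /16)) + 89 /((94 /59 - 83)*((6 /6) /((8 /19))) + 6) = -201272910056 /56326725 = -3573.31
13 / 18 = 0.72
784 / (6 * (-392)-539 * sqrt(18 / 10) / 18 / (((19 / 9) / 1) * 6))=-22179840 / 66539399 + 13376 * sqrt(5) / 66539399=-0.33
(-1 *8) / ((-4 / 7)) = 14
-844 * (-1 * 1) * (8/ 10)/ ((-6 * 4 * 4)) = -211/ 30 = -7.03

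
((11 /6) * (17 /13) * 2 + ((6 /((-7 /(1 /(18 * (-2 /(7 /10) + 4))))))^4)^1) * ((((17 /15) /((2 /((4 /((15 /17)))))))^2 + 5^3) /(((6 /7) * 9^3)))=964454812466971 /955063249920000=1.01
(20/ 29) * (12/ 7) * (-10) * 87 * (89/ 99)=-71200/ 77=-924.68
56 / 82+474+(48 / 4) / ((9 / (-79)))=45430 / 123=369.35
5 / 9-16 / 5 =-119 / 45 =-2.64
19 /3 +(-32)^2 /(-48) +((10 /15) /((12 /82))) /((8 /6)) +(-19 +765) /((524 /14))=13123 /1572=8.35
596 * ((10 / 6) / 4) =745 / 3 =248.33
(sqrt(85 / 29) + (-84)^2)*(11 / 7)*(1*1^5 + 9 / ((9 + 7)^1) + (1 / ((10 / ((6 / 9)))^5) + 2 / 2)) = 342478301*sqrt(2465) / 2466450000 + 2397348107 / 84375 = 28419.91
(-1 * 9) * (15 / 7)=-135 / 7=-19.29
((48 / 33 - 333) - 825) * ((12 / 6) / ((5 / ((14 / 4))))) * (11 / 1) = -89054 / 5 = -17810.80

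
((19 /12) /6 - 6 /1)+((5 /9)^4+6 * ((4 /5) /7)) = -9102983 /1837080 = -4.96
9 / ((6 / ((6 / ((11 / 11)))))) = 9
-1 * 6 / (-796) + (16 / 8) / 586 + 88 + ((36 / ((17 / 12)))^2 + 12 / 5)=124049754537 / 168507230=736.17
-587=-587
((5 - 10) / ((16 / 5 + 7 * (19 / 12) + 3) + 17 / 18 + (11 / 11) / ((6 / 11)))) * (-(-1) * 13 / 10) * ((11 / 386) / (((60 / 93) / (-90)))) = 1795365 / 1393846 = 1.29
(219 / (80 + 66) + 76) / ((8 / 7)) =1085 / 16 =67.81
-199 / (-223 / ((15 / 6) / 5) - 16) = 199 / 462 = 0.43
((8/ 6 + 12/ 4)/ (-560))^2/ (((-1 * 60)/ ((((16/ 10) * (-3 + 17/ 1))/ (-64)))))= 169/ 483840000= 0.00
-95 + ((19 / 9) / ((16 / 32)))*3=-247 / 3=-82.33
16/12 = 4/3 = 1.33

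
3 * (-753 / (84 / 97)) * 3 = -219123 / 28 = -7825.82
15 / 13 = 1.15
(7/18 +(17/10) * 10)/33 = 313/594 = 0.53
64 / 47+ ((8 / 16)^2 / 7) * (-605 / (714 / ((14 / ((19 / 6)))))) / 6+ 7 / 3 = 1561163 / 425068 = 3.67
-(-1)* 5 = 5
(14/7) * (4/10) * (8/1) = 6.40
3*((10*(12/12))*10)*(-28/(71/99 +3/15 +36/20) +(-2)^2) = -508800/269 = -1891.45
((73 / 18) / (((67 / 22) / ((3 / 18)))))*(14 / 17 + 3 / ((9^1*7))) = 249733 / 1291626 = 0.19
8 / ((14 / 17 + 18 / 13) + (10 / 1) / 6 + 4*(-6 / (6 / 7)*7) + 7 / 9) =-7956 / 190295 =-0.04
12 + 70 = 82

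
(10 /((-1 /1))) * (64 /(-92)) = 160 /23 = 6.96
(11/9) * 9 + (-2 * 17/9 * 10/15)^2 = 12643/729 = 17.34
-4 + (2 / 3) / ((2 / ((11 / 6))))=-61 / 18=-3.39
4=4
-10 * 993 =-9930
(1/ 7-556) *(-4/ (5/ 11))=171204/ 35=4891.54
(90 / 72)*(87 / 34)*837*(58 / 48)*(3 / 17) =10558755 / 18496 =570.87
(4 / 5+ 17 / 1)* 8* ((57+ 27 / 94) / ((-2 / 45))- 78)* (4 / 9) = -60992056 / 705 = -86513.55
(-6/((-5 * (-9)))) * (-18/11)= 12/55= 0.22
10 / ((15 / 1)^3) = 2 / 675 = 0.00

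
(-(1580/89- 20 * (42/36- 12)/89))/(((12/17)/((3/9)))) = -45815/4806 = -9.53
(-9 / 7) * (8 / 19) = -72 / 133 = -0.54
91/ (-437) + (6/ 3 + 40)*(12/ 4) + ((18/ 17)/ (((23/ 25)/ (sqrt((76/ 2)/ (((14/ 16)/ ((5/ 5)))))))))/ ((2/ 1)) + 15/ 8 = 900*sqrt(133)/ 2737 + 446323/ 3496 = 131.46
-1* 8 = -8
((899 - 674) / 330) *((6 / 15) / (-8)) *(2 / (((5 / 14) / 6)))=-63 / 55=-1.15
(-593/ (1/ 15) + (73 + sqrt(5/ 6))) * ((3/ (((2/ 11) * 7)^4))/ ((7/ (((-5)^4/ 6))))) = -40363406875/ 268912 + 9150625 * sqrt(30)/ 3226944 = -150083.41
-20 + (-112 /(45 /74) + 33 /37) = -338471 /1665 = -203.29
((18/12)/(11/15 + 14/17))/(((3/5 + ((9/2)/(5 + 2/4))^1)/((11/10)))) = 30855/41288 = 0.75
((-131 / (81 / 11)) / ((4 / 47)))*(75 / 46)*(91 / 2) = -154078925 / 9936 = -15507.14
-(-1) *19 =19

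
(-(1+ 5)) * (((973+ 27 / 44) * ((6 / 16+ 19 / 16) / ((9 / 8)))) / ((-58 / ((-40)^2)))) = 214195000 / 957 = 223819.23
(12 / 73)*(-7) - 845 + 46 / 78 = -2407312 / 2847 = -845.56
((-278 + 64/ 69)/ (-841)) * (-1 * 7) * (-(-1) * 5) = -669130/ 58029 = -11.53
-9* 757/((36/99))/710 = -74943/2840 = -26.39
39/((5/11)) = 85.80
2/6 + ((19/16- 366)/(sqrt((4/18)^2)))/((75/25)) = -52501/96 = -546.89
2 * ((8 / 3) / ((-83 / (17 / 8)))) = -34 / 249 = -0.14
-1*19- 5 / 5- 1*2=-22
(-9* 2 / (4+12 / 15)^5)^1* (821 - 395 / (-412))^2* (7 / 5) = -501732833914375 / 75089313792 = -6681.81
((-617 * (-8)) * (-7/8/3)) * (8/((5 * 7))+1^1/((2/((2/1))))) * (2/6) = -26531/45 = -589.58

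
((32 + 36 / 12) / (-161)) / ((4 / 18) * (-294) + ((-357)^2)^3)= -15 / 142842810781485073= -0.00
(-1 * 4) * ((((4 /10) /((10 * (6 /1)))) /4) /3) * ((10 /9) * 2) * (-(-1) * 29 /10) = -29 /2025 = -0.01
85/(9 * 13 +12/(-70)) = 2975/4089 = 0.73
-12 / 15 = -4 / 5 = -0.80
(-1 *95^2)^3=-735091890625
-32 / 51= -0.63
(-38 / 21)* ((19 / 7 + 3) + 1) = -1786 / 147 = -12.15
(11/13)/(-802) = -11/10426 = -0.00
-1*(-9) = 9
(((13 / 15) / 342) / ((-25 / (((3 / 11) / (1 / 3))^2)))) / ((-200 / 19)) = 39 / 6050000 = 0.00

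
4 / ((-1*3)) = -4 / 3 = -1.33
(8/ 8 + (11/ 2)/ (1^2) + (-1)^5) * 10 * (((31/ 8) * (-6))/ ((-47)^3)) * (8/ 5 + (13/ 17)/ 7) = 1040391/ 49419748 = 0.02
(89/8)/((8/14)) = 623/32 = 19.47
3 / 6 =1 / 2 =0.50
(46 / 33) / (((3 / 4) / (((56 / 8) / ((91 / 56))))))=10304 / 1287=8.01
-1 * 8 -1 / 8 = -65 / 8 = -8.12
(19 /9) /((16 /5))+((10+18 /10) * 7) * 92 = 5471899 /720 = 7599.86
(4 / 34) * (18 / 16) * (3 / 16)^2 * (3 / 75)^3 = 81 / 272000000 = 0.00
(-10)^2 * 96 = 9600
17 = 17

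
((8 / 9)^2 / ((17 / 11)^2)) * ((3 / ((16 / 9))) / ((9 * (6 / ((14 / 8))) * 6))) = 847 / 280908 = 0.00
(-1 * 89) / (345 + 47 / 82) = -0.26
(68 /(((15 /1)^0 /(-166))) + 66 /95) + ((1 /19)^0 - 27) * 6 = -1087114 /95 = -11443.31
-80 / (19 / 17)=-1360 / 19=-71.58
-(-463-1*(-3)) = 460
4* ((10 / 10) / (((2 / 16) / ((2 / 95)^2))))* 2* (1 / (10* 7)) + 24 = 7581128 / 315875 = 24.00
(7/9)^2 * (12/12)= 0.60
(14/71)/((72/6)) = 7/426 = 0.02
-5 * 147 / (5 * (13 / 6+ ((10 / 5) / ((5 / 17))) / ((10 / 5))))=-26.41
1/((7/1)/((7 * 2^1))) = 2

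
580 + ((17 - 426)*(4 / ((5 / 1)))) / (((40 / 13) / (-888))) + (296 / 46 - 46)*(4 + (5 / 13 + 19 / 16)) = 94789.46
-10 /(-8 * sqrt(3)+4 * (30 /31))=775 /3544+4805 * sqrt(3) /10632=1.00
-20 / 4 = -5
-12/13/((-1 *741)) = 4/3211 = 0.00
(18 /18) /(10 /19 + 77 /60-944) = -1140 /1074097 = -0.00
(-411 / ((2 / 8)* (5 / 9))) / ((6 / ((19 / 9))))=-5206 / 5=-1041.20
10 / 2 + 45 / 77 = 430 / 77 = 5.58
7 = 7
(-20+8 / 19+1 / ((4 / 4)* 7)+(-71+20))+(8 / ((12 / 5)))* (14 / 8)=-51553 / 798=-64.60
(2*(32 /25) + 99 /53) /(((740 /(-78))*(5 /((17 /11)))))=-3889821 /26963750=-0.14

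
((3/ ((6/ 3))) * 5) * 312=2340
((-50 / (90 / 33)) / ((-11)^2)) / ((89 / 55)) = -25 / 267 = -0.09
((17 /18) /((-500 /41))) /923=-697 /8307000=-0.00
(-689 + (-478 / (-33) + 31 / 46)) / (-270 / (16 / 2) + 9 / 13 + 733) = -26595166 / 27625323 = -0.96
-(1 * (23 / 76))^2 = -529 / 5776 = -0.09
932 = 932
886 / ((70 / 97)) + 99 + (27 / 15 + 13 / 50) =465081 / 350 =1328.80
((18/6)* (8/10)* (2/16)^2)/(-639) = -0.00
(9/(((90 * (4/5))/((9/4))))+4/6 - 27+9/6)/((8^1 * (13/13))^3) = -2357/49152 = -0.05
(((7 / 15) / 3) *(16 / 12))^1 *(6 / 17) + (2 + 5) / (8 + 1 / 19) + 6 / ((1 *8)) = 5179 / 3060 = 1.69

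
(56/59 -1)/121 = -3/7139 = -0.00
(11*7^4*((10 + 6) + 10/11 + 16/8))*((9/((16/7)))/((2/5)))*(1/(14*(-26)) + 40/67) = 1565896185/536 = 2921448.11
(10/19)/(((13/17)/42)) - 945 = -916.09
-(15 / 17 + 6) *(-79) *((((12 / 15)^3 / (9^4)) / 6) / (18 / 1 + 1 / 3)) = 32864 / 85201875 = 0.00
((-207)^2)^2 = 1836036801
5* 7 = 35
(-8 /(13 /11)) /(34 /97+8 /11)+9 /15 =-42463 /7475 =-5.68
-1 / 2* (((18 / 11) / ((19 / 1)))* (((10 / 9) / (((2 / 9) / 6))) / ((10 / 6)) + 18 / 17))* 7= -20412 / 3553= -5.75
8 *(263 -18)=1960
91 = 91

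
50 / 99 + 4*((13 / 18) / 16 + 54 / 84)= 6019 / 1848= 3.26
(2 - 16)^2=196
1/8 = 0.12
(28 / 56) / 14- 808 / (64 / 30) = -2651 / 7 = -378.71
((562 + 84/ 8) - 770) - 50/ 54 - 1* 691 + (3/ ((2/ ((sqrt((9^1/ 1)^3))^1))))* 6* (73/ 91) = -3412733/ 4914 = -694.49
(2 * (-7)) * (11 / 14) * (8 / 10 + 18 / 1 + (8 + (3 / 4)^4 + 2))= -409959 / 1280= -320.28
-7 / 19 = -0.37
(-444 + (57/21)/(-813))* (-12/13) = 777484/1897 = 409.85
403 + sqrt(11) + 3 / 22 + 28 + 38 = 472.45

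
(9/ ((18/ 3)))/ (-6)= -1/ 4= -0.25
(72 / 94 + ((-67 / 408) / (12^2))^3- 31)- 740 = -7341563051792380469 / 9531600326885376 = -770.23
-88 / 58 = -44 / 29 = -1.52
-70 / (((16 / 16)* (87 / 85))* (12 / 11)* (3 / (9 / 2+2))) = -425425 / 3132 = -135.83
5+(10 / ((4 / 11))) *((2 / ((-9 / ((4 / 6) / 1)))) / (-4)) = 325 / 54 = 6.02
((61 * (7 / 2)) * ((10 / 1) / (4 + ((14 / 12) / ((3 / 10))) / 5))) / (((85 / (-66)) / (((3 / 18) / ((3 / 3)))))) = -42273 / 731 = -57.83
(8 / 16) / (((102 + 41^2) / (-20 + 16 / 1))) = -2 / 1783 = -0.00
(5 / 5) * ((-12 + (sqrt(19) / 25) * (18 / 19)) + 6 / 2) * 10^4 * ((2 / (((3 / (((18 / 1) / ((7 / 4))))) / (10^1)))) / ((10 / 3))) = -12960000 / 7 + 1036800 * sqrt(19) / 133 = -1817448.82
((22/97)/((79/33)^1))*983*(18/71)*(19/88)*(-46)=-234.50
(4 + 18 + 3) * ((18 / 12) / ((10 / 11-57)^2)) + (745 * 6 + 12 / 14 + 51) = 24099961359 / 5329646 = 4521.87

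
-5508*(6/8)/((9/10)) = -4590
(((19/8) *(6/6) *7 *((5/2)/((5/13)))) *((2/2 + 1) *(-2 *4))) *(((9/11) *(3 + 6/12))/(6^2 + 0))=-12103/88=-137.53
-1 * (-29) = 29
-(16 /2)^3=-512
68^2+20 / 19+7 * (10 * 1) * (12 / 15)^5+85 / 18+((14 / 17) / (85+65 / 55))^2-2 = 1195326056957467 / 257019982500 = 4650.71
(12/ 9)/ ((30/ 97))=194/ 45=4.31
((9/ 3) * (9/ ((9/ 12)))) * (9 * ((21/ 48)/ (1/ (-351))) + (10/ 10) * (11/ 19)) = -49733.41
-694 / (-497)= 694 / 497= 1.40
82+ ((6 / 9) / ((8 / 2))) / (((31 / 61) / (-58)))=5857 / 93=62.98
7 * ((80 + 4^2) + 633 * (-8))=-34776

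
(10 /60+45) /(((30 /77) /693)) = 1606759 /20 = 80337.95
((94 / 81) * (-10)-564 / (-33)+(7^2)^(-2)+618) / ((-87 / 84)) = -5335275268 / 8862777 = -601.99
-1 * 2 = -2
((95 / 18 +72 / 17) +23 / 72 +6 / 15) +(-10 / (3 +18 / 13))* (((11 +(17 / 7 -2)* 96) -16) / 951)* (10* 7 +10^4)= -11714595563 / 13580280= -862.62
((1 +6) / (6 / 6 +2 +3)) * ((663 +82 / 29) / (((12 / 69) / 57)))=59066231 / 232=254595.82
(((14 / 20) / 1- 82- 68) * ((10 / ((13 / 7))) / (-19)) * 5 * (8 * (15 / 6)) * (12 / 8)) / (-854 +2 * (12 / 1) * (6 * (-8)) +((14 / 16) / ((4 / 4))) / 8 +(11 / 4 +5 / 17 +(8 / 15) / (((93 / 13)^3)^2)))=-16552627908888021552000 / 5223510422259529626473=-3.17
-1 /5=-0.20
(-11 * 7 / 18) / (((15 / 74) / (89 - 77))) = -11396 / 45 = -253.24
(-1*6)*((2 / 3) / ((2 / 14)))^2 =-392 / 3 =-130.67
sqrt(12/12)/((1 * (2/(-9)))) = -9/2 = -4.50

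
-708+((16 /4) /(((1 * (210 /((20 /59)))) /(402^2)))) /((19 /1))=-5124732 /7847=-653.08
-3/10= -0.30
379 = 379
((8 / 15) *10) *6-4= 28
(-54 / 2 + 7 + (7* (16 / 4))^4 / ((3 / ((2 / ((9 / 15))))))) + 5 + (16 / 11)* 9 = 67611971 / 99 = 682949.20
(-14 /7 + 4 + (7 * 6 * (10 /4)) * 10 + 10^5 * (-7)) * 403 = -281676044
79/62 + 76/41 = 7951/2542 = 3.13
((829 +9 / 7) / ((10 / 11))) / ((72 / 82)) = 655303 / 630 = 1040.16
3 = 3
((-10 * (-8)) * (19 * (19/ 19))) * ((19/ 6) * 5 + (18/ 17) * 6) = 33723.14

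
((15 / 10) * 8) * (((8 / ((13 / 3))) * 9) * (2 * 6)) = 31104 / 13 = 2392.62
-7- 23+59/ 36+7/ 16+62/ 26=-47809/ 1872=-25.54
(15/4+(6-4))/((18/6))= 1.92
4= 4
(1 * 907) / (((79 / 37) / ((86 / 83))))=2886074 / 6557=440.15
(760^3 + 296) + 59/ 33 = 14486217827/ 33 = 438976297.79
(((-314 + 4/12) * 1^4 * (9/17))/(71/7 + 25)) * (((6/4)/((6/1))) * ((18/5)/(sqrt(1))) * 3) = -177849/13940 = -12.76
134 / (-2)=-67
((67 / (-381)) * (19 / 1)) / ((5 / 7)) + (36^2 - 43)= 2378054 / 1905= 1248.32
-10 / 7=-1.43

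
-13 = -13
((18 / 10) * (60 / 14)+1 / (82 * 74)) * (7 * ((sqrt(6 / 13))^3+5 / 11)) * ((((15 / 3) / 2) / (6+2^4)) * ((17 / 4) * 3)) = 22788585 * sqrt(78) / 8203936+37980975 / 1067968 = 60.10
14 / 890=7 / 445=0.02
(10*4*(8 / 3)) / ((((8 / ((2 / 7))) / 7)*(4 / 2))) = 40 / 3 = 13.33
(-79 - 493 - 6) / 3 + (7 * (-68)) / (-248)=-35479 / 186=-190.75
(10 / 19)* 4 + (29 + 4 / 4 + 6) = 724 / 19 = 38.11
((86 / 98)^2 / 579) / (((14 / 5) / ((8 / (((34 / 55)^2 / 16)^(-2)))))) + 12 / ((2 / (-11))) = -4701683926278671 / 71237637586500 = -66.00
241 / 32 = 7.53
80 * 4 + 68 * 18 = 1544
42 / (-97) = -42 / 97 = -0.43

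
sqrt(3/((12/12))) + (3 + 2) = sqrt(3) + 5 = 6.73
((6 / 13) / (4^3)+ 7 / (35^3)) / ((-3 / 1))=-0.00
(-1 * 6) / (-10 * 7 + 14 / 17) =17 / 196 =0.09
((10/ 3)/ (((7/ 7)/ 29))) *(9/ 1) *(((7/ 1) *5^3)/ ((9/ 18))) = 1522500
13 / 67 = 0.19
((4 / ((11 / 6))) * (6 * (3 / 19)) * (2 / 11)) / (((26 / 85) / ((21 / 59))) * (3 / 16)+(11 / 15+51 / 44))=12337920 / 67417757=0.18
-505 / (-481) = 505 / 481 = 1.05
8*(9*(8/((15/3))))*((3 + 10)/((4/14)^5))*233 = 916351254/5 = 183270250.80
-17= -17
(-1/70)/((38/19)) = -1/140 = -0.01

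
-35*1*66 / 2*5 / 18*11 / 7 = -3025 / 6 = -504.17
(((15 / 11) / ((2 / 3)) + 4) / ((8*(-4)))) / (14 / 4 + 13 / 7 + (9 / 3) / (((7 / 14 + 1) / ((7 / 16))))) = -931 / 30712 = -0.03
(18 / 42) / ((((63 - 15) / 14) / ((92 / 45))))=23 / 90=0.26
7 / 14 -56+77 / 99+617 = 10121 / 18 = 562.28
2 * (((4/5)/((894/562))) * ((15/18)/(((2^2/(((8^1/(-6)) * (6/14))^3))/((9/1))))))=-17984/51107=-0.35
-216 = -216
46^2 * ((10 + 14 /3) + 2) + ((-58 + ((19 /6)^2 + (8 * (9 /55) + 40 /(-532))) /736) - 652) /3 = 35030.01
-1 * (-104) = 104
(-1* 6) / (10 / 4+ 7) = -12 / 19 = -0.63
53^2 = 2809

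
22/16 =11/8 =1.38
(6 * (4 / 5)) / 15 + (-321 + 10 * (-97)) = -32267 / 25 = -1290.68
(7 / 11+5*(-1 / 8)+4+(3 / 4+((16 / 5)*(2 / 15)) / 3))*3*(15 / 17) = 12.98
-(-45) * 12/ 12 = 45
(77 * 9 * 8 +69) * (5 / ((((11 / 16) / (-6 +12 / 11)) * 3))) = -8082720 / 121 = -66799.34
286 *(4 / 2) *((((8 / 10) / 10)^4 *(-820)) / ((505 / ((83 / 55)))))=-11325184 / 197265625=-0.06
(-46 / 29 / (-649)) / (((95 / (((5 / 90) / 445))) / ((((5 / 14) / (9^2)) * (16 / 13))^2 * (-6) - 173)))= -0.00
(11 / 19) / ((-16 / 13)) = -0.47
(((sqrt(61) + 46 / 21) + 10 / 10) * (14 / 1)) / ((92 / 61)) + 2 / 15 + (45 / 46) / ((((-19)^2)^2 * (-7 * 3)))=9362846972 / 314725215 + 427 * sqrt(61) / 46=102.25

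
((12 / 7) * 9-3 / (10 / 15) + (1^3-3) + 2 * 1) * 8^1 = 612 / 7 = 87.43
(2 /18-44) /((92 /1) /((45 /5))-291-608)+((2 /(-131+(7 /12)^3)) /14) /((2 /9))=562758901 /12655817825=0.04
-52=-52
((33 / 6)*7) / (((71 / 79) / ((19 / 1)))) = 115577 / 142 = 813.92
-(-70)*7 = 490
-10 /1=-10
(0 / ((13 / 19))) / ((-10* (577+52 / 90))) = 0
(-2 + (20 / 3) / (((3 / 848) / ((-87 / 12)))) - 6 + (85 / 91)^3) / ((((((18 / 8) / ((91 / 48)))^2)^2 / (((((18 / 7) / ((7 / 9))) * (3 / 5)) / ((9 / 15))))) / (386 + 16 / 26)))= -33282107432773 / 3779136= -8806803.31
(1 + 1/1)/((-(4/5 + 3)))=-10/19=-0.53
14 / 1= 14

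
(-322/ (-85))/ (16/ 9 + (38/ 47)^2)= 3200841/ 2054450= 1.56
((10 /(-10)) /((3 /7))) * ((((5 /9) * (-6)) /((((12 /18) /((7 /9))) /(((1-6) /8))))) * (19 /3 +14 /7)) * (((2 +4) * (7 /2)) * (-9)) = 214375 /24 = 8932.29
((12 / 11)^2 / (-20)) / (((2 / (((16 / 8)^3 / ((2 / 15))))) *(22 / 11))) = -108 / 121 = -0.89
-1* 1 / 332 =-1 / 332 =-0.00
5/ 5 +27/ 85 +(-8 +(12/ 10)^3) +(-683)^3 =-677050482903/ 2125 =-318611991.95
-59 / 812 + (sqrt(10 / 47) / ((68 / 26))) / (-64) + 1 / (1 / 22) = 17805 / 812 - 13 * sqrt(470) / 102272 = 21.92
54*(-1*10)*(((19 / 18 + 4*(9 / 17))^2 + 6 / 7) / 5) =-7161703 / 6069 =-1180.05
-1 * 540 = -540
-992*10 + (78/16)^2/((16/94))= -5007553/512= -9780.38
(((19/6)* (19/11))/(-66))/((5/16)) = -1444/5445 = -0.27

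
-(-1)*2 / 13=2 / 13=0.15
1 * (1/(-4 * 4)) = -1/16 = -0.06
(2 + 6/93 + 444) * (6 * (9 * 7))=5226984/31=168612.39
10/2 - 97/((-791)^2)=3128308/625681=5.00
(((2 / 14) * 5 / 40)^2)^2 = 0.00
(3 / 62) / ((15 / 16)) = 8 / 155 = 0.05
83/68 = 1.22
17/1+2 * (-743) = -1469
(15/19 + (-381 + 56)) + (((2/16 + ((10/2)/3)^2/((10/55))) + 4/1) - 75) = -519577/1368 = -379.81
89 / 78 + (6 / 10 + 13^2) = 66589 / 390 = 170.74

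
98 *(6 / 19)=588 / 19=30.95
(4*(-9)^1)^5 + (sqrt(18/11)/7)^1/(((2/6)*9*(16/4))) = -60466176 + sqrt(22)/308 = -60466175.98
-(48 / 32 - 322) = 641 / 2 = 320.50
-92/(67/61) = -83.76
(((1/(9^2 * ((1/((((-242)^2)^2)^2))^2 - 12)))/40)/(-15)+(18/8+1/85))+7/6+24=18814093367771674835084834377400328224425614211/685933947008199393378744660011871134101910100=27.43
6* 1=6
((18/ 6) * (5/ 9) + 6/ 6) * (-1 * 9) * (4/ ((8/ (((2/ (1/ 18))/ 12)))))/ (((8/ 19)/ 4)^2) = -3249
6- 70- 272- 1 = -337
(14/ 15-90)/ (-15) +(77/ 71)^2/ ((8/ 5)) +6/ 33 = 684179263/ 99811800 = 6.85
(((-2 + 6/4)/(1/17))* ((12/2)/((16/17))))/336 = -289/1792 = -0.16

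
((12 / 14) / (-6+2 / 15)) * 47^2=-99405 / 308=-322.74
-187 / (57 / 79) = -14773 / 57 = -259.18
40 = 40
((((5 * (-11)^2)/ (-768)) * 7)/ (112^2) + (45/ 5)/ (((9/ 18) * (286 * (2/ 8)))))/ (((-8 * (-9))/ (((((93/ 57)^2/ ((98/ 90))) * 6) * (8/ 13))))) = 237649058305/ 7542766206976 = 0.03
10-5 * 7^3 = -1705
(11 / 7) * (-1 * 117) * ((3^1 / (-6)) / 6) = 429 / 28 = 15.32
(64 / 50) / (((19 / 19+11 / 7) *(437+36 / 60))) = 28 / 24615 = 0.00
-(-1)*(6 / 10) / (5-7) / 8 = -3 / 80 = -0.04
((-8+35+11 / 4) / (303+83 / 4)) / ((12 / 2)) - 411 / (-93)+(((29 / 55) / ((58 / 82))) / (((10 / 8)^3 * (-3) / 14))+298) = 4741681997 / 15771250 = 300.65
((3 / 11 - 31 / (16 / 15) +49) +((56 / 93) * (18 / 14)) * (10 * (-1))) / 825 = 68027 / 4501200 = 0.02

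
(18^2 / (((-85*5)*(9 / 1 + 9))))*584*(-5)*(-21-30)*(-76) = 2396736 / 5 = 479347.20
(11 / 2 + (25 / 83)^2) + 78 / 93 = 2746127 / 427118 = 6.43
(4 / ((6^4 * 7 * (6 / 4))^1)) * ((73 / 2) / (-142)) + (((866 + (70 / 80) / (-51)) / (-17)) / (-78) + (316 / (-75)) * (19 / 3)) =-4724567490287 / 181494658800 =-26.03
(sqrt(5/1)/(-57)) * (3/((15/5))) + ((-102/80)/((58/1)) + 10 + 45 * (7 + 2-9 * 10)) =-8433251/2320-sqrt(5)/57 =-3635.06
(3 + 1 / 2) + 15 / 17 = 149 / 34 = 4.38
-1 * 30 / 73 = -30 / 73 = -0.41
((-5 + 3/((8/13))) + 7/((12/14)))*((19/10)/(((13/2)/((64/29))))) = 29336/5655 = 5.19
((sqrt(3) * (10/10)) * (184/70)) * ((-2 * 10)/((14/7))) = -184 * sqrt(3)/7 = -45.53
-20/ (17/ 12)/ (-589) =240/ 10013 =0.02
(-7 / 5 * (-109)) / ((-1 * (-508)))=763 / 2540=0.30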